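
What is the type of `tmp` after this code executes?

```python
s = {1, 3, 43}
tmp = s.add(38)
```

set.add() returns None (mutates in place)

NoneType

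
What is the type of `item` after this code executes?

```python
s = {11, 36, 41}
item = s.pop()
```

Popping from a set of ints returns int

int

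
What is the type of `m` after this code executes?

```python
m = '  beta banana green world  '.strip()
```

str.strip() returns str

str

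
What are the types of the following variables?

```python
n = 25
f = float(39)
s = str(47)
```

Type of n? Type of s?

n is int; s is str

int, str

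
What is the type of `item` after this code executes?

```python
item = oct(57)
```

oct() returns str representation

str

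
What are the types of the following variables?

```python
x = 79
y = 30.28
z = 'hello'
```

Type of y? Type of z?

y is float; z is str

float, str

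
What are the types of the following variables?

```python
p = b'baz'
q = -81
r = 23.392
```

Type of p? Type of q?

p is bytes; q is int

bytes, int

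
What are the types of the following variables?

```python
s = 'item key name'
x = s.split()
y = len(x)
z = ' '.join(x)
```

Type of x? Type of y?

str.split() returns list; len() returns int

list, int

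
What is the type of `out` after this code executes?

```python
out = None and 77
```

'and' returns first falsy value (None)

NoneType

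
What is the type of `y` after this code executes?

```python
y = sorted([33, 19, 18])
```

sorted() always returns list

list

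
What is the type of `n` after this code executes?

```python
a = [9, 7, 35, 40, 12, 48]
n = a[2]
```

Indexing a list of ints returns int (a[2] = 35)

int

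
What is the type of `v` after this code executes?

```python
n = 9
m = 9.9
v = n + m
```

int + float returns float (9 + 9.9 = 18.9)

float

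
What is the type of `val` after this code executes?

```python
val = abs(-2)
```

abs() of int returns int

int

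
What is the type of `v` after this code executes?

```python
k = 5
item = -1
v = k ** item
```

int ** negative int returns float

float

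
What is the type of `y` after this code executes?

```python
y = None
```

None has type NoneType

NoneType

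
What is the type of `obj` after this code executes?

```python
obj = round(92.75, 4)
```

round() with ndigits arg returns float

float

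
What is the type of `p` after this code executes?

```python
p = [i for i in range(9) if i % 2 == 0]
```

A list comprehension [...] produces a list

list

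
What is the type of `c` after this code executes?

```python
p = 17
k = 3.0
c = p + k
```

int + float returns float (17 + 3.0 = 20.0)

float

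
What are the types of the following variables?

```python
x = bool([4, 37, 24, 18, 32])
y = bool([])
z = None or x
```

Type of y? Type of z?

bool() returns bool; None or <bool> returns the bool

bool, bool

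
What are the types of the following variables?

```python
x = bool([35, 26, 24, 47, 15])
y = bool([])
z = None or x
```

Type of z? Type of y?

None or <bool> returns the bool; bool() returns bool

bool, bool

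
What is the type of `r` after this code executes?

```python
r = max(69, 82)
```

max() of ints returns int

int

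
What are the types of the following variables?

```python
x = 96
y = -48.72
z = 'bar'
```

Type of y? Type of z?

y is float; z is str

float, str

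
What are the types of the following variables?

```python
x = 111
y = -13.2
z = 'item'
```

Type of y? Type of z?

y is float; z is str

float, str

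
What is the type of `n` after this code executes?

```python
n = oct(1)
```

oct() returns str representation

str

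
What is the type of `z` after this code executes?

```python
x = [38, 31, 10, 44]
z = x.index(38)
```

list.index() returns int

int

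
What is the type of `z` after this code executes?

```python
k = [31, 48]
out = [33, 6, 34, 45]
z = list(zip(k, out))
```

list(zip(...)) returns a list of tuples

list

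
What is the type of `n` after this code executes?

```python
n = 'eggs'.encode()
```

str.encode() returns bytes

bytes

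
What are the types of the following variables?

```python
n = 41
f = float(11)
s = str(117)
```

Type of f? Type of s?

f is float; s is str

float, str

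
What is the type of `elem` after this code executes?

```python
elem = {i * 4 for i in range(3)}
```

A set comprehension {expr for x in iterable} produces a set

set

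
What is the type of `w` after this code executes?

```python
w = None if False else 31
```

Ternary: condition is False, else branch (31) taken → int

int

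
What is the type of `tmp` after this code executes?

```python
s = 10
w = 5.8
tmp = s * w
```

int * float returns float (10 * 5.8 = 58.0)

float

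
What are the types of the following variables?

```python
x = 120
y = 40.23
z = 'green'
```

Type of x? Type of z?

x is int; z is str

int, str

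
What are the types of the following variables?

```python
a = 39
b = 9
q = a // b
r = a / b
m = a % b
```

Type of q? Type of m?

int // int returns int; int % int returns int

int, int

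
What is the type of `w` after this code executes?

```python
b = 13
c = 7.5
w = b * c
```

int * float returns float (13 * 7.5 = 97.5)

float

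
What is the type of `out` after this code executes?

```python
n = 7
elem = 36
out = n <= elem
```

Comparison operators return bool

bool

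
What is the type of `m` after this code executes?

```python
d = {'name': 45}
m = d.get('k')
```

dict.get() returns None when key 'k' is not found and no default given

NoneType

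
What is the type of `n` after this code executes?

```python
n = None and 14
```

'and' returns first falsy value (None)

NoneType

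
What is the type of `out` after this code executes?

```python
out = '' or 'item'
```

'or' returns first truthy value ('item', which is str)

str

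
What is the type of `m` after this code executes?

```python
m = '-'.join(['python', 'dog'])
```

str.join() returns str

str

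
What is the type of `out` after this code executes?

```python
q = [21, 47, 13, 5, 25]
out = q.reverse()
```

list.reverse() returns None

NoneType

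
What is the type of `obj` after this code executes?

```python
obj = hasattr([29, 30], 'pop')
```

hasattr() returns bool

bool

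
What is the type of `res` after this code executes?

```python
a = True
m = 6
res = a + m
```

bool + int returns int (True is 1, so 1 + 6 = 7)

int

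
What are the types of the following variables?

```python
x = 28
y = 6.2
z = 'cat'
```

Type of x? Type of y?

x is int; y is float

int, float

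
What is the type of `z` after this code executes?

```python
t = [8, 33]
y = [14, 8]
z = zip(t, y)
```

zip() returns a zip iterator object

zip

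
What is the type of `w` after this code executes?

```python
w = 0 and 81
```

'and' returns the first falsy value (0, which is int)

int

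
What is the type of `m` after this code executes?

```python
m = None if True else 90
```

Ternary: condition is True, if branch (None) taken → NoneType

NoneType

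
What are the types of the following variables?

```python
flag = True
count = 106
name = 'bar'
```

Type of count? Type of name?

count is int; name is str

int, str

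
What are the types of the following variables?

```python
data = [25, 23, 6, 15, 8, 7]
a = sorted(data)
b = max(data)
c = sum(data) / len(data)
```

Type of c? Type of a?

int / int returns float; sorted() returns list

float, list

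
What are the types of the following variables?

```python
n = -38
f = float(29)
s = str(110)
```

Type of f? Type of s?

f is float; s is str

float, str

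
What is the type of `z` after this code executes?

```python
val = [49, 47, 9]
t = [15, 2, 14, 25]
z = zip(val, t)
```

zip() returns a zip iterator object

zip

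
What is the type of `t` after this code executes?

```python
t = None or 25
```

'or' with None returns the other value (25, int)

int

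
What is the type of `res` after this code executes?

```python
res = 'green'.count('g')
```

str.count() returns int

int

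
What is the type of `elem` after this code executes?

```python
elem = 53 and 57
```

'and' returns the last value when all truthy (57, which is int)

int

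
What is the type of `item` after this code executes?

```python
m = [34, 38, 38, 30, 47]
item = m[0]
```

Indexing a list of ints returns int (m[0] = 34)

int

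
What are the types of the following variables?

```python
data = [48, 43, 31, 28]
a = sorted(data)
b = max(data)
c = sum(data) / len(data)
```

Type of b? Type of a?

max of ints returns int; sorted() returns list

int, list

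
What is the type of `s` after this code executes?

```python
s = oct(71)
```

oct() returns str representation

str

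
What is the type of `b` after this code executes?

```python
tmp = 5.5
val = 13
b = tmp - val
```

float - int returns float (5.5 - 13 = -7.5)

float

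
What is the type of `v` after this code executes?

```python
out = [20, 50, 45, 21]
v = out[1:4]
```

Slicing a list always returns a list

list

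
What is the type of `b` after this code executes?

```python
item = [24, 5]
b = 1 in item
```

'in' operator returns bool

bool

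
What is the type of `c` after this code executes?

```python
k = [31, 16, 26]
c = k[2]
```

Indexing a list of ints returns int (k[2] = 26)

int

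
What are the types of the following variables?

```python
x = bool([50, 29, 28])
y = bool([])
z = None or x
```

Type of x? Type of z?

bool() returns bool; None or <bool> returns the bool

bool, bool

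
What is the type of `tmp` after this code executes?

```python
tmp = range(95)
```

range() returns a range object

range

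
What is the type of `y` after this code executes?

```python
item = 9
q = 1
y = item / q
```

int / int always returns float in Python 3 (9 / 1 = 9)

float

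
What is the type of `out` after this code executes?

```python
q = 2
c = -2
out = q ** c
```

int ** negative int returns float

float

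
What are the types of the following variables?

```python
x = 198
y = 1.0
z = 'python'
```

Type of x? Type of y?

x is int; y is float

int, float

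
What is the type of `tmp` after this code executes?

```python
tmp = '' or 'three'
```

'or' returns first truthy value ('three', which is str)

str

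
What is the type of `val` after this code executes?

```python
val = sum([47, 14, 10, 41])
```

sum() of ints returns int

int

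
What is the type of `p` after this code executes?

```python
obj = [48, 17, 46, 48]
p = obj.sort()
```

list.sort() returns None (sorts in place)

NoneType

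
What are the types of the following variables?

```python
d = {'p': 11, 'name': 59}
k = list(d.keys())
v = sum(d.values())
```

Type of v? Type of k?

sum of int values returns int; list(...) returns list

int, list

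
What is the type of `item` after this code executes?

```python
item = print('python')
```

print() returns None

NoneType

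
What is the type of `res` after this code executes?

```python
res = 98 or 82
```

'or' returns the first truthy value (98, which is int)

int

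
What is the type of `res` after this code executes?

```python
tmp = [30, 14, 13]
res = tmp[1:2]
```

Slicing a list always returns a list

list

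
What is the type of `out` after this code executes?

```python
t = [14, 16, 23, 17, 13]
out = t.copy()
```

list.copy() returns list

list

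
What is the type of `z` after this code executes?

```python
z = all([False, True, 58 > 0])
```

all() returns bool

bool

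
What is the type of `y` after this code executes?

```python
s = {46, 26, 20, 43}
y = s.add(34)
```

set.add() returns None (mutates in place)

NoneType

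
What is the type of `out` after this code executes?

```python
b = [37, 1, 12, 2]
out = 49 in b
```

'in' operator returns bool

bool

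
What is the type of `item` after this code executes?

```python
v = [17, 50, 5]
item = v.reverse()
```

list.reverse() returns None

NoneType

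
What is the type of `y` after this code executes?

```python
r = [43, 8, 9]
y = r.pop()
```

list.pop() returns the popped element (int here)

int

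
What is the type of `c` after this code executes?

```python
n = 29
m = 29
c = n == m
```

Equality comparison returns bool

bool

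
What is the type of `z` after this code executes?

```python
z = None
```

None has type NoneType

NoneType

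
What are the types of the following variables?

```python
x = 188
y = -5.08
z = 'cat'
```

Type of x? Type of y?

x is int; y is float

int, float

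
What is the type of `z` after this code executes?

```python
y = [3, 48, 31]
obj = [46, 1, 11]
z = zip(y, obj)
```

zip() returns a zip iterator object

zip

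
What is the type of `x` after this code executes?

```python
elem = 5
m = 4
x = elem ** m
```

int ** positive int returns int (5 ** 4 = 625)

int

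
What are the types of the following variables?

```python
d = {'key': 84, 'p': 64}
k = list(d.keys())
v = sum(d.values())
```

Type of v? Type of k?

sum of int values returns int; list(...) returns list

int, list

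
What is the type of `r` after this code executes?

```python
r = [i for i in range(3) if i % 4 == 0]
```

A list comprehension [...] produces a list

list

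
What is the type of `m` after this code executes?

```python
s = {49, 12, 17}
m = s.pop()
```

Popping from a set of ints returns int

int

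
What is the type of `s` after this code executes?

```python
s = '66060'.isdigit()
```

str.isdigit() returns bool

bool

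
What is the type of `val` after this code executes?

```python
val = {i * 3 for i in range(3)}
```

A set comprehension {expr for x in iterable} produces a set

set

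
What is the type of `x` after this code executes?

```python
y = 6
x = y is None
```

'is' comparison returns bool

bool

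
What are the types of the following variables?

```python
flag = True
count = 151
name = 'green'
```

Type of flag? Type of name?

flag is bool; name is str

bool, str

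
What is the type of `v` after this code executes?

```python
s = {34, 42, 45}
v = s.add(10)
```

set.add() returns None (mutates in place)

NoneType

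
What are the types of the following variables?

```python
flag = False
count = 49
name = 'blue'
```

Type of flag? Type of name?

flag is bool; name is str

bool, str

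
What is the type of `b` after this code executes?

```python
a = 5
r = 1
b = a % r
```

int % int returns int (5 % 1 = 0)

int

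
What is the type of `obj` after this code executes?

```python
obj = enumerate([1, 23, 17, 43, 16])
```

enumerate() returns an enumerate iterator object

enumerate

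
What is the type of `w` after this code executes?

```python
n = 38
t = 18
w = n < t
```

Comparison operators return bool

bool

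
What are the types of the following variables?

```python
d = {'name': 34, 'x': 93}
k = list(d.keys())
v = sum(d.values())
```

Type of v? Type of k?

sum of int values returns int; list(...) returns list

int, list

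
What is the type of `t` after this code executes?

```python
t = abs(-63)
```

abs() of int returns int

int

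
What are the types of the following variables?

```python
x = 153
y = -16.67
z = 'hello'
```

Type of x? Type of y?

x is int; y is float

int, float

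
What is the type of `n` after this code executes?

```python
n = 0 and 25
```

'and' returns the first falsy value (0, which is int)

int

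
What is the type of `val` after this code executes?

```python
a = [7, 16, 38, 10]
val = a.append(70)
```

list.append() returns None (mutates in place)

NoneType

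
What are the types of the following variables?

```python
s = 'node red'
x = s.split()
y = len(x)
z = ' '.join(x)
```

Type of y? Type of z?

len() returns int; str.join() returns str

int, str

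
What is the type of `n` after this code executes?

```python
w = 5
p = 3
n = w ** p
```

int ** positive int returns int (5 ** 3 = 125)

int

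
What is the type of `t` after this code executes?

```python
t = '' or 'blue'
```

'or' returns first truthy value ('blue', which is str)

str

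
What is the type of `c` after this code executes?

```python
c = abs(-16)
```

abs() of int returns int

int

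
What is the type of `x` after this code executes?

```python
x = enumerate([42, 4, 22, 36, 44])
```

enumerate() returns an enumerate iterator object

enumerate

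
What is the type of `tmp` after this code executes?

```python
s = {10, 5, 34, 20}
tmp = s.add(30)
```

set.add() returns None (mutates in place)

NoneType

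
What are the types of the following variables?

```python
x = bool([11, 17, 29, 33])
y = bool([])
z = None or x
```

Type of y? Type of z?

bool() returns bool; None or <bool> returns the bool

bool, bool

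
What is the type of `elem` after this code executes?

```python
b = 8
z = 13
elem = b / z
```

int / int always returns float in Python 3 (8 / 13 = 0.615385)

float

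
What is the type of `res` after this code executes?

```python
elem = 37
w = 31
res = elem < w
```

Comparison operators return bool

bool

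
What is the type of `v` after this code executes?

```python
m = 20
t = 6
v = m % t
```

int % int returns int (20 % 6 = 2)

int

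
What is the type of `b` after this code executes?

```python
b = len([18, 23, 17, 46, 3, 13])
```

len() always returns int

int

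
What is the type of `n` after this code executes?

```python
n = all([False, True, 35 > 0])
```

all() returns bool

bool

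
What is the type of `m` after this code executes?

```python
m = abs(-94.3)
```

abs() of float returns float

float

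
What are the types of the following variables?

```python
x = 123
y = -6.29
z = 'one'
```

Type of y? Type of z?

y is float; z is str

float, str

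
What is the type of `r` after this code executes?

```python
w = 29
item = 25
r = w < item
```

Comparison operators return bool

bool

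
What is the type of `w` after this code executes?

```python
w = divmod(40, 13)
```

divmod() returns a tuple (quotient, remainder)

tuple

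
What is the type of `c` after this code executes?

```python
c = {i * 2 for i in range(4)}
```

A set comprehension {expr for x in iterable} produces a set

set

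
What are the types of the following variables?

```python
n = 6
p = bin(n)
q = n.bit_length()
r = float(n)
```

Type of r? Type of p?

float() returns float; bin() returns str

float, str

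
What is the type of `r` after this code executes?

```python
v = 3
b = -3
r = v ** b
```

int ** negative int returns float

float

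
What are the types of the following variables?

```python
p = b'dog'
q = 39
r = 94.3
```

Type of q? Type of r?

q is int; r is float

int, float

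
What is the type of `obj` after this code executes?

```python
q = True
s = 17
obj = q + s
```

bool + int returns int (True is 1, so 1 + 17 = 18)

int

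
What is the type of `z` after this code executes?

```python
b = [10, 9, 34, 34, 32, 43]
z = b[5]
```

Indexing a list of ints returns int (b[5] = 43)

int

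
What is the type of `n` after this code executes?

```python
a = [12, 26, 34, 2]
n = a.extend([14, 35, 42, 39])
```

list.extend() returns None

NoneType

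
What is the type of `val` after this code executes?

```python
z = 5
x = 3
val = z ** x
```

int ** positive int returns int (5 ** 3 = 125)

int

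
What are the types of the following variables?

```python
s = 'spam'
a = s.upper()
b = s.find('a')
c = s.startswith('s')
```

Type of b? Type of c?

str.find() returns int; str.startswith() returns bool

int, bool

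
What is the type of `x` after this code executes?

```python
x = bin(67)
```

bin() returns str representation

str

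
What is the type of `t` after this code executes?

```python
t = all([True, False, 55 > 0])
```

all() returns bool

bool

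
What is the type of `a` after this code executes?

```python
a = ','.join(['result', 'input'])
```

str.join() returns str

str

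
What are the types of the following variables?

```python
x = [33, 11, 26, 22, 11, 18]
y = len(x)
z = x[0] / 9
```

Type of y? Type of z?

len() returns int; int / int returns float

int, float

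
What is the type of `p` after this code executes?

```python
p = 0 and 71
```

'and' returns the first falsy value (0, which is int)

int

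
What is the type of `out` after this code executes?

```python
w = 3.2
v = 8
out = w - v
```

float - int returns float (3.2 - 8 = -4.8)

float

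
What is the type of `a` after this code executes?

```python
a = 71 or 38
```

'or' returns the first truthy value (71, which is int)

int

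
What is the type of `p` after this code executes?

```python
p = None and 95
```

'and' returns first falsy value (None)

NoneType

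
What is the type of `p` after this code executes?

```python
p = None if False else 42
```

Ternary: condition is False, else branch (42) taken → int

int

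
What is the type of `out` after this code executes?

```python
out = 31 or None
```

'or' returns first truthy value (31, int)

int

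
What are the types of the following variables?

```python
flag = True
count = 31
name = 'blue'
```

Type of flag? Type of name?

flag is bool; name is str

bool, str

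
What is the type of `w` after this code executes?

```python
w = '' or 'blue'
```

'or' returns first truthy value ('blue', which is str)

str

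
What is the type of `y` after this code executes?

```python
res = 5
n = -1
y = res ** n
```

int ** negative int returns float

float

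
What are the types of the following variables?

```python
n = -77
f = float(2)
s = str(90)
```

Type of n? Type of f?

n is int; f is float

int, float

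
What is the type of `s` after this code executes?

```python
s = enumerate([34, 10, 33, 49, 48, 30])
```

enumerate() returns an enumerate iterator object

enumerate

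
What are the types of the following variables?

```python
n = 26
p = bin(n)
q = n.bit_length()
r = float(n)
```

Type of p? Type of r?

bin() returns str; float() returns float

str, float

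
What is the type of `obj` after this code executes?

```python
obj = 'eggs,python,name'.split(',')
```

str.split() returns list

list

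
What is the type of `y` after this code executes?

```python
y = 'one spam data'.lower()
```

str.lower() returns str

str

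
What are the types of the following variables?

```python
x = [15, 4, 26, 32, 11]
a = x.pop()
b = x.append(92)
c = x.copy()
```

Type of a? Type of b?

list.pop() returns the element (int); list.append() returns None

int, NoneType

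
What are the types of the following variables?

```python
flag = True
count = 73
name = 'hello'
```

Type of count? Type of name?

count is int; name is str

int, str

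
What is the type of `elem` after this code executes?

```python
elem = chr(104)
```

chr() returns str (single character)

str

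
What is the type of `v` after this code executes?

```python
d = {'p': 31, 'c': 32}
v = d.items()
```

dict.items() returns a dict_items view

dict_items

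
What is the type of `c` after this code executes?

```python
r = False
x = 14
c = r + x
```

bool + int returns int (False is 0, so 0 + 14 = 14)

int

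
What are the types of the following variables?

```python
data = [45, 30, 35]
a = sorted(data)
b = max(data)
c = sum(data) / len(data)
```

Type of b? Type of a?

max of ints returns int; sorted() returns list

int, list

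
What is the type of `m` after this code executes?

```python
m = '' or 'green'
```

'or' returns first truthy value ('green', which is str)

str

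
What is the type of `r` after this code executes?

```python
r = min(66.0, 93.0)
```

min() of floats returns float

float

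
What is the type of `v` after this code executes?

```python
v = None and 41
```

'and' returns first falsy value (None)

NoneType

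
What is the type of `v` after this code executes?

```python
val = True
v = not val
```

'not' always returns bool

bool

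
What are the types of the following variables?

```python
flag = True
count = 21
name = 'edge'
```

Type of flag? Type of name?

flag is bool; name is str

bool, str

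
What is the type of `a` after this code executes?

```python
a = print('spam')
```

print() returns None

NoneType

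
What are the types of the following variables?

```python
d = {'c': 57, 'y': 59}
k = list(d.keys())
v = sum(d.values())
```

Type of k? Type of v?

list(...) returns list; sum of int values returns int

list, int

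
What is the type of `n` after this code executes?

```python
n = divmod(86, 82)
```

divmod() returns a tuple (quotient, remainder)

tuple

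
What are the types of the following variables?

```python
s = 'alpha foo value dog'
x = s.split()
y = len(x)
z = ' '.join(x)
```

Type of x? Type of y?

str.split() returns list; len() returns int

list, int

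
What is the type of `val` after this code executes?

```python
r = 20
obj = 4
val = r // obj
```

int // int returns int (20 // 4 = 5)

int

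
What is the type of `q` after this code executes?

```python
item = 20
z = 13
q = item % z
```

int % int returns int (20 % 13 = 7)

int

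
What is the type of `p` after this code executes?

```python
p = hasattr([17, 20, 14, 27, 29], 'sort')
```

hasattr() returns bool

bool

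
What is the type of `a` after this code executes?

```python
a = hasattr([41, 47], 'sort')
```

hasattr() returns bool

bool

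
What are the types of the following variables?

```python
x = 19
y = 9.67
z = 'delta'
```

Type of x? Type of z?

x is int; z is str

int, str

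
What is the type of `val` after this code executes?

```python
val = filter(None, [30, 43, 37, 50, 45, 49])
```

filter() returns a filter iterator object

filter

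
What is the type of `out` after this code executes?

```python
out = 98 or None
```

'or' returns first truthy value (98, int)

int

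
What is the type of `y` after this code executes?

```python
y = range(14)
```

range() returns a range object

range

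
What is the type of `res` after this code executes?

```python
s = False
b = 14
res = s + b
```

bool + int returns int (False is 0, so 0 + 14 = 14)

int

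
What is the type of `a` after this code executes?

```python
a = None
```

None has type NoneType

NoneType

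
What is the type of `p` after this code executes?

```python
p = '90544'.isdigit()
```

str.isdigit() returns bool

bool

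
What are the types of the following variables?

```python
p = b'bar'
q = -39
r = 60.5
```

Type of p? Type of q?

p is bytes; q is int

bytes, int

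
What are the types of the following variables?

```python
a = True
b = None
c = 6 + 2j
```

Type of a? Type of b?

a is bool; b is NoneType

bool, NoneType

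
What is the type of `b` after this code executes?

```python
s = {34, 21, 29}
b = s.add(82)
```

set.add() returns None (mutates in place)

NoneType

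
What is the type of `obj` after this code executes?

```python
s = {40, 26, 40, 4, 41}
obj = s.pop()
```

Popping from a set of ints returns int

int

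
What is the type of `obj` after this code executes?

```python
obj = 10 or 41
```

'or' returns the first truthy value (10, which is int)

int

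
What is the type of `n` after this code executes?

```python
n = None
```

None has type NoneType

NoneType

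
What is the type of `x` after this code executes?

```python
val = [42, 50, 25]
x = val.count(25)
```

list.count() returns int

int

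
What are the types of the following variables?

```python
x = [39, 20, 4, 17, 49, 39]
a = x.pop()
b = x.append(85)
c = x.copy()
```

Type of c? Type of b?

list.copy() returns list; list.append() returns None

list, NoneType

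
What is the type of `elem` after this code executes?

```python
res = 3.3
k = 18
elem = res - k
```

float - int returns float (3.3 - 18 = -14.7)

float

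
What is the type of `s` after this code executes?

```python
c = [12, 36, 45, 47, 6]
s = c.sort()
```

list.sort() returns None (sorts in place)

NoneType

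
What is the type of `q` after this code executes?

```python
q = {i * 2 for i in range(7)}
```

A set comprehension {expr for x in iterable} produces a set

set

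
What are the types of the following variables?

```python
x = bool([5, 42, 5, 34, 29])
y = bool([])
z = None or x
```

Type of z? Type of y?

None or <bool> returns the bool; bool() returns bool

bool, bool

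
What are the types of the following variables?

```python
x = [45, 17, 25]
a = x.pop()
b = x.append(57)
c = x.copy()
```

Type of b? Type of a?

list.append() returns None; list.pop() returns the element (int)

NoneType, int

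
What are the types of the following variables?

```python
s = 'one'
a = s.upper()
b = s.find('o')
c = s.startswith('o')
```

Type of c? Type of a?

str.startswith() returns bool; str.upper() returns str

bool, str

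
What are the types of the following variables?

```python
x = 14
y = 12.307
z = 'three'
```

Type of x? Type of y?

x is int; y is float

int, float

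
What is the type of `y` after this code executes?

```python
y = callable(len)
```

callable() returns bool

bool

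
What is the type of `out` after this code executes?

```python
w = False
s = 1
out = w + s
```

bool + int returns int (False is 0, so 0 + 1 = 1)

int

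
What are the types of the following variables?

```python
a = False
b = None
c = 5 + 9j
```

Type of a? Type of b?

a is bool; b is NoneType

bool, NoneType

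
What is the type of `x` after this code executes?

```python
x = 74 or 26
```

'or' returns the first truthy value (74, which is int)

int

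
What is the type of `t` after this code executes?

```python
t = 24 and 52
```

'and' returns the last value when all truthy (52, which is int)

int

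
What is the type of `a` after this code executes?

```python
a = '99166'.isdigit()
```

str.isdigit() returns bool

bool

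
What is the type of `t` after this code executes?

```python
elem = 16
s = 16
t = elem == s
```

Equality comparison returns bool

bool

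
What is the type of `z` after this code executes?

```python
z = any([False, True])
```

any() returns bool

bool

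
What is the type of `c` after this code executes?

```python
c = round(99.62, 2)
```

round() with ndigits arg returns float

float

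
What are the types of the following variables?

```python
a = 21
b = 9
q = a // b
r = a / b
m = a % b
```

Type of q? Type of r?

int // int returns int; int / int returns float

int, float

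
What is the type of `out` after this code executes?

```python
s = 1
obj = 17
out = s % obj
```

int % int returns int (1 % 17 = 1)

int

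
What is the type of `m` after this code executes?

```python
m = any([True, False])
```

any() returns bool

bool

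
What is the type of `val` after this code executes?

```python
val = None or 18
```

'or' with None returns the other value (18, int)

int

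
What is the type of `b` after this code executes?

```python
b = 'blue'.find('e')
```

str.find() returns int (index, or -1)

int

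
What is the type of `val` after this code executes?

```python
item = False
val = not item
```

'not' always returns bool

bool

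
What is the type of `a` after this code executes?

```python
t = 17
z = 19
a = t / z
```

int / int always returns float in Python 3 (17 / 19 = 0.894737)

float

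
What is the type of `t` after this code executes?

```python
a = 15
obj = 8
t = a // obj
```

int // int returns int (15 // 8 = 1)

int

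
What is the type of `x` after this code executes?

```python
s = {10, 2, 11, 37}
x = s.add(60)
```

set.add() returns None (mutates in place)

NoneType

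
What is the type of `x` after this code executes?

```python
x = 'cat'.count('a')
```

str.count() returns int

int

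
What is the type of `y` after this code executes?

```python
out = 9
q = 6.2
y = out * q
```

int * float returns float (9 * 6.2 = 55.8)

float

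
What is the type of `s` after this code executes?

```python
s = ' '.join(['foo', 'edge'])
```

str.join() returns str

str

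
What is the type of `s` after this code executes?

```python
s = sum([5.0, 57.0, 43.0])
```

sum() of floats returns float

float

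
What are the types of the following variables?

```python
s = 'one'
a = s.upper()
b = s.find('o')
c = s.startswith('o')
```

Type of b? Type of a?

str.find() returns int; str.upper() returns str

int, str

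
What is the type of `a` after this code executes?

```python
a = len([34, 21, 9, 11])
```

len() always returns int

int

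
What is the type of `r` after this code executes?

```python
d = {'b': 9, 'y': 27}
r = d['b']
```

Accessing dict[str, int] with key 'b' returns int value 9

int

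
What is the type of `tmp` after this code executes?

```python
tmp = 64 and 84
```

'and' returns the last value when all truthy (84, which is int)

int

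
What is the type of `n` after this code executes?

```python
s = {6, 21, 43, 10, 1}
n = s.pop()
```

Popping from a set of ints returns int

int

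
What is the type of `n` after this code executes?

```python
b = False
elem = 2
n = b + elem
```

bool + int returns int (False is 0, so 0 + 2 = 2)

int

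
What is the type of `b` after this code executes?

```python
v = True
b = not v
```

'not' always returns bool

bool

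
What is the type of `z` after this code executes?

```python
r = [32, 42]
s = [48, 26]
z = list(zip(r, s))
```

list(zip(...)) returns a list of tuples

list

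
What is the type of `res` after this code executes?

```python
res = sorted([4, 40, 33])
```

sorted() always returns list

list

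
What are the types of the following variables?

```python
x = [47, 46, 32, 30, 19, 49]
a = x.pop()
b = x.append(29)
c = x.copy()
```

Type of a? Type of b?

list.pop() returns the element (int); list.append() returns None

int, NoneType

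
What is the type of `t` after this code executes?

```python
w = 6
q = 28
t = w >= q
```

Comparison operators return bool

bool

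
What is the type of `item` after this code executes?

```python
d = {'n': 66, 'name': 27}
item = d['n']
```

Accessing dict[str, int] with key 'n' returns int value 66

int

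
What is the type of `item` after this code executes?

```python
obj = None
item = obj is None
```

'is' comparison returns bool

bool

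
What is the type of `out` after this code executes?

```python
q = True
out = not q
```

'not' always returns bool

bool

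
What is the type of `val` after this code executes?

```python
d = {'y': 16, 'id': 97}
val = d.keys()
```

.keys() returns a dict_keys view object

dict_keys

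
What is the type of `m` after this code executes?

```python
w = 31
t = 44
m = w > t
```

Comparison operators return bool

bool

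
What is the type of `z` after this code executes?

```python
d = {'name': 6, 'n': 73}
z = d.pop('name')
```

dict.pop() returns the value (int)

int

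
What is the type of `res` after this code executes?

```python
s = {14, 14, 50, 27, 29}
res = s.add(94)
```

set.add() returns None (mutates in place)

NoneType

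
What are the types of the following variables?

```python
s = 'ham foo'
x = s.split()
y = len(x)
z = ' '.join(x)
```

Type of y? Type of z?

len() returns int; str.join() returns str

int, str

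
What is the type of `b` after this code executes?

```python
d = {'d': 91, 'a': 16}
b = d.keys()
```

.keys() returns a dict_keys view object

dict_keys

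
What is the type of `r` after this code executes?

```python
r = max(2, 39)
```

max() of ints returns int

int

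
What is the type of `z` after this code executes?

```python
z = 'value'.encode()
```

str.encode() returns bytes

bytes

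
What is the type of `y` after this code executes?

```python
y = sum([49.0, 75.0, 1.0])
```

sum() of floats returns float

float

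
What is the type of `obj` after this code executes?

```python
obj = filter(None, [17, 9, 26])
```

filter() returns a filter iterator object

filter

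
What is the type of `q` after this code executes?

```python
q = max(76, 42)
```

max() of ints returns int

int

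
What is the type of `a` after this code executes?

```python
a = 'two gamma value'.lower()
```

str.lower() returns str

str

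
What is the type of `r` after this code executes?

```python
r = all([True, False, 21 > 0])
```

all() returns bool

bool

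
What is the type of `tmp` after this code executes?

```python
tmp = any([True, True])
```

any() returns bool

bool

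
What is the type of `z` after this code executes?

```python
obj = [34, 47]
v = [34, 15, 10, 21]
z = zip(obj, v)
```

zip() returns a zip iterator object

zip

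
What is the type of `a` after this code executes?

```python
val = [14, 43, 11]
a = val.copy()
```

list.copy() returns list

list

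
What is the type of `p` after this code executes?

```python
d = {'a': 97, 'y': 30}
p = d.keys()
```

.keys() returns a dict_keys view object

dict_keys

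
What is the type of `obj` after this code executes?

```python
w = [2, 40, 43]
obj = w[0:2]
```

Slicing a list always returns a list

list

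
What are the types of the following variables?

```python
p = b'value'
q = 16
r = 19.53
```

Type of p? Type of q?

p is bytes; q is int

bytes, int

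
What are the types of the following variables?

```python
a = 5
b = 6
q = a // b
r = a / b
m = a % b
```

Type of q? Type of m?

int // int returns int; int % int returns int

int, int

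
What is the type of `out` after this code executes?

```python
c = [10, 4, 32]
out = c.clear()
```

list.clear() returns None

NoneType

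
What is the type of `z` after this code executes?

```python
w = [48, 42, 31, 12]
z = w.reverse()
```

list.reverse() returns None

NoneType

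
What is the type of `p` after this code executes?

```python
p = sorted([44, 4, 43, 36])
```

sorted() always returns list

list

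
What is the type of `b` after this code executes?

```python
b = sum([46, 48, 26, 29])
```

sum() of ints returns int

int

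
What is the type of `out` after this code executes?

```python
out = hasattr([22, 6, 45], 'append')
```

hasattr() returns bool

bool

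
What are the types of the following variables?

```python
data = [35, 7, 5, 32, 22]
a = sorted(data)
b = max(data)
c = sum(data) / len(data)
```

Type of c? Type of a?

int / int returns float; sorted() returns list

float, list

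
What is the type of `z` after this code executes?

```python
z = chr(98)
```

chr() returns str (single character)

str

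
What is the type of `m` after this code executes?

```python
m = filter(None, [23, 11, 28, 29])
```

filter() returns a filter iterator object

filter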